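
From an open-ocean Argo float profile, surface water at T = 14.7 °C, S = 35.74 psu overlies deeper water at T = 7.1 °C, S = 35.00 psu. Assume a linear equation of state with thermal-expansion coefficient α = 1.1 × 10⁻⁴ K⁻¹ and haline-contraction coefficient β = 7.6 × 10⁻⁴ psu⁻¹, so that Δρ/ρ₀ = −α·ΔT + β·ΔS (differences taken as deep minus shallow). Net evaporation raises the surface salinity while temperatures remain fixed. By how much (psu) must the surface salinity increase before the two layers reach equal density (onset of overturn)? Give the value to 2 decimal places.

Neutral buoyancy requires −α(T_deep − T_surf) + β(S_deep − S_surf′) = 0.
S_surf′ = S_deep − (α/β)·ΔT = 35.00 − (1.1 × 10⁻⁴/7.6 × 10⁻⁴)·(-7.6) = 36.1000 psu.
Increase required: 36.1000 − 35.74 = 0.3600 psu.

0.36 psu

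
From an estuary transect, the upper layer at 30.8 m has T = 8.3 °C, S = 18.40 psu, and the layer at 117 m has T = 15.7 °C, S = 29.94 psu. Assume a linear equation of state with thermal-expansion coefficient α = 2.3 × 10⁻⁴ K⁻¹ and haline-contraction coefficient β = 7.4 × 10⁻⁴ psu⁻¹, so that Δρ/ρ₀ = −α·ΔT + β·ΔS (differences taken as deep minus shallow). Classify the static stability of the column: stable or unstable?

stable

ΔT = 15.7 − 8.3 = +7.4 K and ΔS = 29.94 − 18.40 = +11.54 psu (deep − shallow).
−αΔT = -1.702 × 10⁻³; βΔS = 8.5396 × 10⁻³; sum Δρ/ρ₀ = 6.8376 × 10⁻³.
Δρ/ρ₀ > 0, so Δρ > 0: deeper water is denser → statically stable.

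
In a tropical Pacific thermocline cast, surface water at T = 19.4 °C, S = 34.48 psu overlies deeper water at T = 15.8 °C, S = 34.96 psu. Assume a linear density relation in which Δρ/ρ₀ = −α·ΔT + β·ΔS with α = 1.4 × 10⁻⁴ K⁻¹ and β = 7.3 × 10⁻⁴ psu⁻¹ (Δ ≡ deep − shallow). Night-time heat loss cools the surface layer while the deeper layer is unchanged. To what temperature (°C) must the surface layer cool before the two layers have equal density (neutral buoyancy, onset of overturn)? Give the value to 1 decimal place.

13.3 °C

Neutral buoyancy requires Δρ = 0, i.e. −α(T_deep − T_surf′) + β(S_deep − S_surf) = 0.
T_surf′ = T_deep − (β/α)·ΔS = 15.8 − (7.3 × 10⁻⁴/1.4 × 10⁻⁴)·(+0.48) = 13.297 °C.
Cooling required: 19.4 − (13.297) = 6.103 °C.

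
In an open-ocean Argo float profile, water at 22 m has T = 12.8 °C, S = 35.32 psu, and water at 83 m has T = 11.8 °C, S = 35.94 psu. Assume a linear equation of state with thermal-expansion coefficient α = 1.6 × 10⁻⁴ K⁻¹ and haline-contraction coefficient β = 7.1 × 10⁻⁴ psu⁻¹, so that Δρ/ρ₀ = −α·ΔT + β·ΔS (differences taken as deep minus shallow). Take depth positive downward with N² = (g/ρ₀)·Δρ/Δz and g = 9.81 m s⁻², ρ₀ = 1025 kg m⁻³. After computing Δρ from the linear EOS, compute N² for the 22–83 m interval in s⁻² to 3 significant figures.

ΔT = -1.0 K, ΔS = +0.62 psu (deep − shallow).
Δρ/ρ₀ = −αΔT + βΔS = 1.60 × 10⁻⁴ + 4.402 × 10⁻⁴ = 6.002 × 10⁻⁴, so Δρ ≈ 0.6152 kg m⁻³.
N² = (g/ρ₀)·Δρ/Δz = g·(Δρ/ρ₀)/Δz = 9.81 × 6.002 × 10⁻⁴ / 61 = 9.6524 × 10⁻⁵ s⁻² ≈ 9.65 × 10⁻⁵ s⁻².

9.65 × 10⁻⁵ s⁻²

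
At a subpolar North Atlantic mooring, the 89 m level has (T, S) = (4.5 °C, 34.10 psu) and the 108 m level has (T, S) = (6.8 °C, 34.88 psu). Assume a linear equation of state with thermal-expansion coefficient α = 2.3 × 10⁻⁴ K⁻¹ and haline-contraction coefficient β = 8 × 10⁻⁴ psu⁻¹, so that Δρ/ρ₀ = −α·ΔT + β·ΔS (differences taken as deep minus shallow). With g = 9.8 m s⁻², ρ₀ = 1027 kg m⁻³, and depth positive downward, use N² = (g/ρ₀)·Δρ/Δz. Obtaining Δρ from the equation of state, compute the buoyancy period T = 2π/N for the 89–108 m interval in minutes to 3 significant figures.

ΔT = +2.3 K, ΔS = +0.78 psu (deep − shallow).
Δρ/ρ₀ = −αΔT + βΔS = -5.29 × 10⁻⁴ + 6.24 × 10⁻⁴ = 9.50 × 10⁻⁵, so Δρ ≈ 0.09757 kg m⁻³.
N² = (g/ρ₀)·Δρ/Δz = g·(Δρ/ρ₀)/Δz = 9.8 × 9.50 × 10⁻⁵ / 19 = 4.9000 × 10⁻⁵ s⁻².
N = √(4.9000 × 10⁻⁵) = 7.0000 × 10⁻³ rad s⁻¹ → T = 2π/N = 897.60 s = 14.960 min ≈ 15.0 min.

15.0 min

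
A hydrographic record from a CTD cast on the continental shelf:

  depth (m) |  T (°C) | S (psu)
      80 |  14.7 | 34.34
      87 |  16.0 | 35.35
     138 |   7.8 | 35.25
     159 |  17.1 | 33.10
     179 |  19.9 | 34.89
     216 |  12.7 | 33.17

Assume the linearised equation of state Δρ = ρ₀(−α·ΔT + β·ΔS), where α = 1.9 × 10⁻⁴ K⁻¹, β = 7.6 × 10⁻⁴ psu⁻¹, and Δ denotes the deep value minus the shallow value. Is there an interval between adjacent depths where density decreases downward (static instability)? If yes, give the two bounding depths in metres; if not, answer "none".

138–159 m

Evaluate Δρ/ρ₀ = −αΔT + βΔS across each adjacent pair:
  80–87 m: −αΔT+βΔS = −(1.9 × 10⁻⁴)(+1.3)+(7.6 × 10⁻⁴)(+1.01) = 5.2 × 10⁻⁴ → stable
  87–138 m: −αΔT+βΔS = −(1.9 × 10⁻⁴)(-8.2)+(7.6 × 10⁻⁴)(-0.10) = 1.5 × 10⁻³ → stable
  138–159 m: −αΔT+βΔS = −(1.9 × 10⁻⁴)(+9.3)+(7.6 × 10⁻⁴)(-2.15) = -3.4 × 10⁻³ → UNSTABLE
  159–179 m: −αΔT+βΔS = −(1.9 × 10⁻⁴)(+2.8)+(7.6 × 10⁻⁴)(+1.79) = 8.3 × 10⁻⁴ → stable
  179–216 m: −αΔT+βΔS = −(1.9 × 10⁻⁴)(-7.2)+(7.6 × 10⁻⁴)(-1.72) = 6.1 × 10⁻⁵ → stable
The 138–159 m interval has Δρ < 0: lighter water underlies denser water.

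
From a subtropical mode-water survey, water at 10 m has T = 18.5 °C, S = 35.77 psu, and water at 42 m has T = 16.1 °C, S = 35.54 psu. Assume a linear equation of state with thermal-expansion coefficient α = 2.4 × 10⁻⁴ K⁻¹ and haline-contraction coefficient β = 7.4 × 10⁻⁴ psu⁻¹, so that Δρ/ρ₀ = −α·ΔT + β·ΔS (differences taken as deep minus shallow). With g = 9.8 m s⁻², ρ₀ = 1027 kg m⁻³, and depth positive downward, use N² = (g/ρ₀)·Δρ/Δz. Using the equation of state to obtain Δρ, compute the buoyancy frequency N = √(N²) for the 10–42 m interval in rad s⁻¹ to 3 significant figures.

ΔT = -2.4 K, ΔS = -0.23 psu (deep − shallow).
Δρ/ρ₀ = −αΔT + βΔS = 5.76 × 10⁻⁴ − 1.702 × 10⁻⁴ = 4.058 × 10⁻⁴, so Δρ ≈ 0.4168 kg m⁻³.
N² = (g/ρ₀)·Δρ/Δz = g·(Δρ/ρ₀)/Δz = 9.8 × 4.058 × 10⁻⁴ / 32 = 1.2428 × 10⁻⁴ s⁻².
N = √(1.2428 × 10⁻⁴) = 0.011148 rad s⁻¹ ≈ 0.0111 rad s⁻¹.

0.0111 rad s⁻¹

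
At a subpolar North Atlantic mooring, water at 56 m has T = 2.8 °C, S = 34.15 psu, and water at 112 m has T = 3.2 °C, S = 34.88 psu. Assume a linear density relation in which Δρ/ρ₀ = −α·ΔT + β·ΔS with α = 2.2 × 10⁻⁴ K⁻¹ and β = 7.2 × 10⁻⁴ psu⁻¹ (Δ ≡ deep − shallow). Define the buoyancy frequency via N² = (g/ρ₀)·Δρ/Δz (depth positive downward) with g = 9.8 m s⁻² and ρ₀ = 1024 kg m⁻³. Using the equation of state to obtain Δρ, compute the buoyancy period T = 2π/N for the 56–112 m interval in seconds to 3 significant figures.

ΔT = +0.4 K, ΔS = +0.73 psu (deep − shallow).
Δρ/ρ₀ = −αΔT + βΔS = -8.80 × 10⁻⁵ + 5.256 × 10⁻⁴ = 4.376 × 10⁻⁴, so Δρ ≈ 0.4481 kg m⁻³.
N² = (g/ρ₀)·Δρ/Δz = g·(Δρ/ρ₀)/Δz = 9.8 × 4.376 × 10⁻⁴ / 56 = 7.6580 × 10⁻⁵ s⁻².
N = √(7.6580 × 10⁻⁵) = 8.7510 × 10⁻³ rad s⁻¹ → T = 2π/N = 718.00 s ≈ 718 s.

718 s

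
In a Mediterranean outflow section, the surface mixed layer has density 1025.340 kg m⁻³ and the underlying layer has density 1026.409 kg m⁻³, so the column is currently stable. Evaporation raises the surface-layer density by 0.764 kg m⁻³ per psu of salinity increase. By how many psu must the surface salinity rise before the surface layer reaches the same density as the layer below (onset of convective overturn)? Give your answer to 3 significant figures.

1.40 psu

Density deficit of the surface layer: 1026.409 − 1025.340 = 1.069 kg m⁻³.
Required change = 1.069 / 0.764 = 1.40 psu.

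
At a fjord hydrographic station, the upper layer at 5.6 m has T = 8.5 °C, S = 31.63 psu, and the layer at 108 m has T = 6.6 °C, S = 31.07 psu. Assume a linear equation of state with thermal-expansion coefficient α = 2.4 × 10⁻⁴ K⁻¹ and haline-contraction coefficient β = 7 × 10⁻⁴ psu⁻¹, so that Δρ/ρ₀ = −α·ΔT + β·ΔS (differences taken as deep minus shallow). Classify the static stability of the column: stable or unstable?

stable

ΔT = 6.6 − 8.5 = -1.9 K and ΔS = 31.07 − 31.63 = -0.56 psu (deep − shallow).
−αΔT = 4.56 × 10⁻⁴; βΔS = -3.92 × 10⁻⁴; sum Δρ/ρ₀ = 6.40 × 10⁻⁵.
Δρ/ρ₀ > 0, so Δρ > 0: deeper water is denser → statically stable.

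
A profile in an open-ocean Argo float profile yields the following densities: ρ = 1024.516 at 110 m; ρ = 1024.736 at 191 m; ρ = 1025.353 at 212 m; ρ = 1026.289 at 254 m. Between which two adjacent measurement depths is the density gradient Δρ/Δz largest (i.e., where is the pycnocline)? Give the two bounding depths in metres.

Compute the density gradient over each adjacent pair:
  110–191 m: Δρ/Δz = 0.220/81 = 2.7 × 10⁻³ kg m⁻⁴
  191–212 m: Δρ/Δz = 0.617/21 = 0.029 kg m⁻⁴
  212–254 m: Δρ/Δz = 0.936/42 = 0.022 kg m⁻⁴
The largest gradient is in the 191–212 m interval — the pycnocline.

191–212 m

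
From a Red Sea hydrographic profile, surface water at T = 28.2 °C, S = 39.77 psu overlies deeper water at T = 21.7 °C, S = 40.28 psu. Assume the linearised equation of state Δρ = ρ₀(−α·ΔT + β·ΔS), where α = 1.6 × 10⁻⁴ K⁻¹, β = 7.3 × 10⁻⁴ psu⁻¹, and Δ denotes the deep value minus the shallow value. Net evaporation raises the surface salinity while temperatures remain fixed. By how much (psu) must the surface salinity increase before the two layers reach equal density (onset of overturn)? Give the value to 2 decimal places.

1.93 psu

Neutral buoyancy requires −α(T_deep − T_surf) + β(S_deep − S_surf′) = 0.
S_surf′ = S_deep − (α/β)·ΔT = 40.28 − (1.6 × 10⁻⁴/7.3 × 10⁻⁴)·(-6.5) = 41.7047 psu.
Increase required: 41.7047 − 39.77 = 1.9347 psu.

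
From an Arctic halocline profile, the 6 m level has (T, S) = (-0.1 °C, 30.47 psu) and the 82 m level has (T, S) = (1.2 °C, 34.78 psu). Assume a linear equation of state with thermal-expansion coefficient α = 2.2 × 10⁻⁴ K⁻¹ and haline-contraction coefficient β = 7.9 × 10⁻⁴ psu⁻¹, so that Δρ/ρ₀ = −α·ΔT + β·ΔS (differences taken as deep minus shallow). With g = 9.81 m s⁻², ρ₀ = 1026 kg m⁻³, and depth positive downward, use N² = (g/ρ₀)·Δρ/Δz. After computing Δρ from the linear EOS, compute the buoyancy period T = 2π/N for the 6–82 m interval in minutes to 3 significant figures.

ΔT = +1.3 K, ΔS = +4.31 psu (deep − shallow).
Δρ/ρ₀ = −αΔT + βΔS = -2.86 × 10⁻⁴ + 3.4049 × 10⁻³ = 3.1189 × 10⁻³, so Δρ ≈ 3.200 kg m⁻³.
N² = (g/ρ₀)·Δρ/Δz = g·(Δρ/ρ₀)/Δz = 9.81 × 3.1189 × 10⁻³ / 76 = 4.0258 × 10⁻⁴ s⁻².
N = √(4.0258 × 10⁻⁴) = 0.020064 rad s⁻¹ → T = 2π/N = 313.16 s = 5.2193 min ≈ 5.22 min.

5.22 min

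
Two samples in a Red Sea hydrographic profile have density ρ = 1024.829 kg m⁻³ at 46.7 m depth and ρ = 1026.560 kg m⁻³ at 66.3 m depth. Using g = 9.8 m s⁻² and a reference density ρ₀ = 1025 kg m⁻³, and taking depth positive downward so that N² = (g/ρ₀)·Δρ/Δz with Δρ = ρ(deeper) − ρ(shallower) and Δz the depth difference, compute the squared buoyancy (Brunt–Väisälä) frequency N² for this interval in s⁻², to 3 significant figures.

Δρ = 1026.560 − 1024.829 = 1.731 kg m⁻³ over Δz = 66.3 − 46.7 = 19.6 m.
N² = (9.8/1025) × (1.731/19.6) = 8.4439 × 10⁻⁴ s⁻² ≈ 8.44 × 10⁻⁴ s⁻².

8.44 × 10⁻⁴ s⁻²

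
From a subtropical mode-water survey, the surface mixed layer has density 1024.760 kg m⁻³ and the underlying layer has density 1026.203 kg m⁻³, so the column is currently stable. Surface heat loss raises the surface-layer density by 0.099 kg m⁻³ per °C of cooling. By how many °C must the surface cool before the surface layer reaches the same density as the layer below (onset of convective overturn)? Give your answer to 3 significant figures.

14.6 °C

Density deficit of the surface layer: 1026.203 − 1024.760 = 1.443 kg m⁻³.
Required change = 1.443 / 0.099 = 14.6 °C.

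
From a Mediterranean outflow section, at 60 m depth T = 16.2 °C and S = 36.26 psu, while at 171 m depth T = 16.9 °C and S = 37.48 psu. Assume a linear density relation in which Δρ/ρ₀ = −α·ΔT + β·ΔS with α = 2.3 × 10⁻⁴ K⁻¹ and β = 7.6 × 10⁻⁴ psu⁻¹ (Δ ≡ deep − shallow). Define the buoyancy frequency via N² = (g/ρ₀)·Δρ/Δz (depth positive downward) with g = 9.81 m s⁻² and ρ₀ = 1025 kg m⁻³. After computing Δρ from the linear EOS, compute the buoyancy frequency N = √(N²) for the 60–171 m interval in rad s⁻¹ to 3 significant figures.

8.23 × 10⁻³ rad s⁻¹

ΔT = +0.7 K, ΔS = +1.22 psu (deep − shallow).
Δρ/ρ₀ = −αΔT + βΔS = -1.61 × 10⁻⁴ + 9.272 × 10⁻⁴ = 7.662 × 10⁻⁴, so Δρ ≈ 0.7854 kg m⁻³.
N² = (g/ρ₀)·Δρ/Δz = g·(Δρ/ρ₀)/Δz = 9.81 × 7.662 × 10⁻⁴ / 111 = 6.7716 × 10⁻⁵ s⁻².
N = √(6.7716 × 10⁻⁵) = 8.2290 × 10⁻³ rad s⁻¹ ≈ 8.23 × 10⁻³ rad s⁻¹.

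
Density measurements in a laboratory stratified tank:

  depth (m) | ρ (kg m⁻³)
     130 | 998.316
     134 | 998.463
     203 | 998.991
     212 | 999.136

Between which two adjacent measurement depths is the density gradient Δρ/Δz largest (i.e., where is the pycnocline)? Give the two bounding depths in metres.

130–134 m

Compute the density gradient over each adjacent pair:
  130–134 m: Δρ/Δz = 0.147/4 = 0.037 kg m⁻⁴
  134–203 m: Δρ/Δz = 0.528/69 = 7.7 × 10⁻³ kg m⁻⁴
  203–212 m: Δρ/Δz = 0.145/9 = 0.016 kg m⁻⁴
The largest gradient is in the 130–134 m interval — the pycnocline.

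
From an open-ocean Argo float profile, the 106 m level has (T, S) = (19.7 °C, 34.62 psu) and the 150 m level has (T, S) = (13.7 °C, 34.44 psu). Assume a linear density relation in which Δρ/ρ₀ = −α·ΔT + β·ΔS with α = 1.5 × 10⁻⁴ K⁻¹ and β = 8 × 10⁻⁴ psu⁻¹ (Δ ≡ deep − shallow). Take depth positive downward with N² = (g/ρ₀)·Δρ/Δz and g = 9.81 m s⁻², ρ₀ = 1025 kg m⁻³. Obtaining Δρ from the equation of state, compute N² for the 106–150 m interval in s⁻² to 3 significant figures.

ΔT = -6.0 K, ΔS = -0.18 psu (deep − shallow).
Δρ/ρ₀ = −αΔT + βΔS = 9.00 × 10⁻⁴ − 1.44 × 10⁻⁴ = 7.56 × 10⁻⁴, so Δρ ≈ 0.7749 kg m⁻³.
N² = (g/ρ₀)·Δρ/Δz = g·(Δρ/ρ₀)/Δz = 9.81 × 7.56 × 10⁻⁴ / 44 = 1.6855 × 10⁻⁴ s⁻² ≈ 1.69 × 10⁻⁴ s⁻².

1.69 × 10⁻⁴ s⁻²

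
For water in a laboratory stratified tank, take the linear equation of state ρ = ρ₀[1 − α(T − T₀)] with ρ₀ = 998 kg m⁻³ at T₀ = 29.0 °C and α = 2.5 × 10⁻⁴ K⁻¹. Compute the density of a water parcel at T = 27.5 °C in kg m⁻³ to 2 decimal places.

998.37 kg m⁻³

T − T₀ = -1.5 K.
Bracket = 1 − α·(-1.5) = 1 + (3.75 × 10⁻⁴) = 1.0003750.
ρ = 998 × 1.0003750 = 998.37 kg m⁻³.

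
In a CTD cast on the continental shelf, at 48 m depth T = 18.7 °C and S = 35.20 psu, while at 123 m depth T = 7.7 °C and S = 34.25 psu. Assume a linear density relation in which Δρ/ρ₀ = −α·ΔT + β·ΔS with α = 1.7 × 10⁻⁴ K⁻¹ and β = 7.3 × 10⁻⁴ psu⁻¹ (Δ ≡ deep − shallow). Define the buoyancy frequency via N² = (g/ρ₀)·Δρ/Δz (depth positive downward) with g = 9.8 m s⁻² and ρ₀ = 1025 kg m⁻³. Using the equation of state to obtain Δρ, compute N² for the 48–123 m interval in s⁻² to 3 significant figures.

ΔT = -11.0 K, ΔS = -0.95 psu (deep − shallow).
Δρ/ρ₀ = −αΔT + βΔS = 1.87 × 10⁻³ − 6.935 × 10⁻⁴ = 1.1765 × 10⁻³, so Δρ ≈ 1.206 kg m⁻³.
N² = (g/ρ₀)·Δρ/Δz = g·(Δρ/ρ₀)/Δz = 9.8 × 1.1765 × 10⁻³ / 75 = 1.5373 × 10⁻⁴ s⁻² ≈ 1.54 × 10⁻⁴ s⁻².

1.54 × 10⁻⁴ s⁻²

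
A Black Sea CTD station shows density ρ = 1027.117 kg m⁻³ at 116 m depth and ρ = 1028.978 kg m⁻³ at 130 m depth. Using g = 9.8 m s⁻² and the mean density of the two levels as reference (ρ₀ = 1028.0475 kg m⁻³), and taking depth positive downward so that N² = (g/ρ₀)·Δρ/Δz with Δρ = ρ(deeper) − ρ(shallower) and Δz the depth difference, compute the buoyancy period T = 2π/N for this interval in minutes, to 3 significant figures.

2.94 min

Δρ = 1028.978 − 1027.117 = 1.861 kg m⁻³ over Δz = 130 − 116 = 14 m.
N² = (9.8/1028.0475) × (1.861/14) = 1.2672 × 10⁻³ s⁻².
N = √(1.2672 × 10⁻³) = 0.035598 rad s⁻¹, so T = 2π/N = 176.50 s = 2.9417 min ≈ 2.94 min.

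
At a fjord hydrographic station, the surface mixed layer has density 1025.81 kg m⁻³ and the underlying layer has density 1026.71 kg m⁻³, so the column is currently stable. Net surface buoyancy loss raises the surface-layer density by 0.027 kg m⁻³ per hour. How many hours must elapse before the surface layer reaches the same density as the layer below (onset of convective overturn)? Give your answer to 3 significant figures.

33.3 hours

Density deficit of the surface layer: 1026.71 − 1025.81 = 0.9 kg m⁻³.
Required change = 0.9 / 0.027 = 33.3 hours.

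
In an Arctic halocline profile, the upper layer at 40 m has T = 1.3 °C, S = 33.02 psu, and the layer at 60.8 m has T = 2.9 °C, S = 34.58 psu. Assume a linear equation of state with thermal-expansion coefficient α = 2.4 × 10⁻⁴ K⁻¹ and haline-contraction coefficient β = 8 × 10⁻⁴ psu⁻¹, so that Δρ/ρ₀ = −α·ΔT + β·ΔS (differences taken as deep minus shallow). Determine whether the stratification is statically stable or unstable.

stable

ΔT = 2.9 − 1.3 = +1.6 K and ΔS = 34.58 − 33.02 = +1.56 psu (deep − shallow).
−αΔT = -3.84 × 10⁻⁴; βΔS = 1.248 × 10⁻³; sum Δρ/ρ₀ = 8.64 × 10⁻⁴.
Δρ/ρ₀ > 0, so Δρ > 0: deeper water is denser → statically stable.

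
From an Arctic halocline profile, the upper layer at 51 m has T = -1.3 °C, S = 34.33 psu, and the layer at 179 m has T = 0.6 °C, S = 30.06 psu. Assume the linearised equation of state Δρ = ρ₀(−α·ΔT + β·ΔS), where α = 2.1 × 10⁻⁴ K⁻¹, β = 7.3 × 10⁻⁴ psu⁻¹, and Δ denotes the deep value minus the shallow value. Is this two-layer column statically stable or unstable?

unstable

ΔT = 0.6 − -1.3 = +1.9 K and ΔS = 30.06 − 34.33 = -4.27 psu (deep − shallow).
−αΔT = -3.99 × 10⁻⁴; βΔS = -3.1171 × 10⁻³; sum Δρ/ρ₀ = -3.5161 × 10⁻³.
Δρ/ρ₀ < 0, so Δρ < 0: deeper water is lighter → statically unstable; the column would overturn.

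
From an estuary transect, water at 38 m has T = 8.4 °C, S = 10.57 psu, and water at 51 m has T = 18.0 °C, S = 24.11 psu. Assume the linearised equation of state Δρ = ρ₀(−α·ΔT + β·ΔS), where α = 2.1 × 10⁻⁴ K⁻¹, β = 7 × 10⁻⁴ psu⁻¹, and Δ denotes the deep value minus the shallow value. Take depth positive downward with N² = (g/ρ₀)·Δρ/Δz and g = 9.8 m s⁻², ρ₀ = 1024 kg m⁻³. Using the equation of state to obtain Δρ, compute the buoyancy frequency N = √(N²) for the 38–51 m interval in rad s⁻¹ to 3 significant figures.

ΔT = +9.6 K, ΔS = +13.54 psu (deep − shallow).
Δρ/ρ₀ = −αΔT + βΔS = -2.016 × 10⁻³ + 9.478 × 10⁻³ = 7.462 × 10⁻³, so Δρ ≈ 7.641 kg m⁻³.
N² = (g/ρ₀)·Δρ/Δz = g·(Δρ/ρ₀)/Δz = 9.8 × 7.462 × 10⁻³ / 13 = 5.6252 × 10⁻³ s⁻².
N = √(5.6252 × 10⁻³) = 0.075001 rad s⁻¹ ≈ 0.0750 rad s⁻¹.

0.0750 rad s⁻¹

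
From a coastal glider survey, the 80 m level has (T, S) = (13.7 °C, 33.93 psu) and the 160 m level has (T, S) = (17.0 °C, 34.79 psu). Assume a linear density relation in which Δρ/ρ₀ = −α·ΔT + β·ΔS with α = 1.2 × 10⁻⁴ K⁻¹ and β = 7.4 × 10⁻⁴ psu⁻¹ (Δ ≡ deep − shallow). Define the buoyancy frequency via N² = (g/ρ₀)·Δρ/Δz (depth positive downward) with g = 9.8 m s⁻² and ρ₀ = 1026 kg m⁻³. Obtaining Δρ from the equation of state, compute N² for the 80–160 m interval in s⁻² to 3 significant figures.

ΔT = +3.3 K, ΔS = +0.86 psu (deep − shallow).
Δρ/ρ₀ = −αΔT + βΔS = -3.96 × 10⁻⁴ + 6.364 × 10⁻⁴ = 2.404 × 10⁻⁴, so Δρ ≈ 0.2467 kg m⁻³.
N² = (g/ρ₀)·Δρ/Δz = g·(Δρ/ρ₀)/Δz = 9.8 × 2.404 × 10⁻⁴ / 80 = 2.9449 × 10⁻⁵ s⁻² ≈ 2.94 × 10⁻⁵ s⁻².

2.94 × 10⁻⁵ s⁻²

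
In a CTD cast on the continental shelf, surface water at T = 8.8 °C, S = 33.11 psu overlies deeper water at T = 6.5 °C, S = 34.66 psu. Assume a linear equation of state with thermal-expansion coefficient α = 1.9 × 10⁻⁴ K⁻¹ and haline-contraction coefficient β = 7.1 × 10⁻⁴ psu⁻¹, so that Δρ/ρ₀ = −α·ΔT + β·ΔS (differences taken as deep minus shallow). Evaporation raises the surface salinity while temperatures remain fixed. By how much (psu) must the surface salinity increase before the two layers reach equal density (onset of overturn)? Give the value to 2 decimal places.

2.17 psu

Neutral buoyancy requires −α(T_deep − T_surf) + β(S_deep − S_surf′) = 0.
S_surf′ = S_deep − (α/β)·ΔT = 34.66 − (1.9 × 10⁻⁴/7.1 × 10⁻⁴)·(-2.3) = 35.2755 psu.
Increase required: 35.2755 − 33.11 = 2.1655 psu.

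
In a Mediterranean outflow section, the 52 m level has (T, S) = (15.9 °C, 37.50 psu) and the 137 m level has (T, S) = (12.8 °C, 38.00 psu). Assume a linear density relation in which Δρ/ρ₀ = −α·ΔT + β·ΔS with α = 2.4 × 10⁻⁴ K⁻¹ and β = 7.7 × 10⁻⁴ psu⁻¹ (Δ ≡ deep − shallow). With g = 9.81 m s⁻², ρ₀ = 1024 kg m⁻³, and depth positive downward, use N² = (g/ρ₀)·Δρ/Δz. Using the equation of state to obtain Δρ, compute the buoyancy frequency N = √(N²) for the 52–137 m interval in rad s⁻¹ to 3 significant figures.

ΔT = -3.1 K, ΔS = +0.50 psu (deep − shallow).
Δρ/ρ₀ = −αΔT + βΔS = 7.44 × 10⁻⁴ + 3.85 × 10⁻⁴ = 1.129 × 10⁻³, so Δρ ≈ 1.156 kg m⁻³.
N² = (g/ρ₀)·Δρ/Δz = g·(Δρ/ρ₀)/Δz = 9.81 × 1.129 × 10⁻³ / 85 = 1.3030 × 10⁻⁴ s⁻².
N = √(1.3030 × 10⁻⁴) = 0.011415 rad s⁻¹ ≈ 0.0114 rad s⁻¹.

0.0114 rad s⁻¹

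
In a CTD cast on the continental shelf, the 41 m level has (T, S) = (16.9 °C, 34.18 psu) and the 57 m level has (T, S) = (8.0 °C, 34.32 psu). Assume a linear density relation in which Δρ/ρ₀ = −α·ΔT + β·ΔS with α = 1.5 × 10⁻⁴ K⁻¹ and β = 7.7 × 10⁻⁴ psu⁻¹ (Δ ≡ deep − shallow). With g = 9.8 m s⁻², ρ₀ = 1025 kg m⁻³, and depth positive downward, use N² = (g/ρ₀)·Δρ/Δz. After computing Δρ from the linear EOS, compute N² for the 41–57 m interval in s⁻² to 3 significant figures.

8.84 × 10⁻⁴ s⁻²

ΔT = -8.9 K, ΔS = +0.14 psu (deep − shallow).
Δρ/ρ₀ = −αΔT + βΔS = 1.335 × 10⁻³ + 1.078 × 10⁻⁴ = 1.4428 × 10⁻³, so Δρ ≈ 1.479 kg m⁻³.
N² = (g/ρ₀)·Δρ/Δz = g·(Δρ/ρ₀)/Δz = 9.8 × 1.4428 × 10⁻³ / 16 = 8.8371 × 10⁻⁴ s⁻² ≈ 8.84 × 10⁻⁴ s⁻².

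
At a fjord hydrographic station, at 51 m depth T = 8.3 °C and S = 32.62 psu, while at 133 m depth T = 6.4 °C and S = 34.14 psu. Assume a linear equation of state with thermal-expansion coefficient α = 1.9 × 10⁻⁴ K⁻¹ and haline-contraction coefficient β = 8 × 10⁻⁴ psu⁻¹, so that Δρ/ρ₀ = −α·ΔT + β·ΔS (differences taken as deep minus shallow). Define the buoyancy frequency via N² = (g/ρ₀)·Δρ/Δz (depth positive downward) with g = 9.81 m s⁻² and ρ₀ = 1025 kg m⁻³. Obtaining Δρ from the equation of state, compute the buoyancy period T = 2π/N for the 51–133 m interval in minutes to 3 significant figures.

ΔT = -1.9 K, ΔS = +1.52 psu (deep − shallow).
Δρ/ρ₀ = −αΔT + βΔS = 3.61 × 10⁻⁴ + 1.216 × 10⁻³ = 1.577 × 10⁻³, so Δρ ≈ 1.616 kg m⁻³.
N² = (g/ρ₀)·Δρ/Δz = g·(Δρ/ρ₀)/Δz = 9.81 × 1.577 × 10⁻³ / 82 = 1.8866 × 10⁻⁴ s⁻².
N = √(1.8866 × 10⁻⁴) = 0.013735 rad s⁻¹ → T = 2π/N = 457.46 s = 7.6243 min ≈ 7.62 min.

7.62 min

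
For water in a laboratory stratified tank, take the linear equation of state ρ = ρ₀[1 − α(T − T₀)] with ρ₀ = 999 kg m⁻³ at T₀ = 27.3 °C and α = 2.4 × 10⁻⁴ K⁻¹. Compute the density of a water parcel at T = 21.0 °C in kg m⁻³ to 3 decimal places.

1000.510 kg m⁻³

T − T₀ = -6.3 K.
Bracket = 1 − α·(-6.3) = 1 + (1.512 × 10⁻³) = 1.0015120.
ρ = 999 × 1.0015120 = 1000.510 kg m⁻³.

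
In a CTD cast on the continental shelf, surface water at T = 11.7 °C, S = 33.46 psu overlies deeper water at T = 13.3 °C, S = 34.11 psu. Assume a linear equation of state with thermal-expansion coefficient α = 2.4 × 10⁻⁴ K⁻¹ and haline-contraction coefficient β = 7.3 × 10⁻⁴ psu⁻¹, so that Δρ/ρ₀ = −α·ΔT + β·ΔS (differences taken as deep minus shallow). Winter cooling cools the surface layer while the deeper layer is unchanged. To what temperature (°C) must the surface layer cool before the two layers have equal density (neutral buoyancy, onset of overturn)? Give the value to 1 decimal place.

11.3 °C

Neutral buoyancy requires Δρ = 0, i.e. −α(T_deep − T_surf′) + β(S_deep − S_surf) = 0.
T_surf′ = T_deep − (β/α)·ΔS = 13.3 − (7.3 × 10⁻⁴/2.4 × 10⁻⁴)·(+0.65) = 11.323 °C.
Cooling required: 11.7 − (11.323) = 0.377 °C.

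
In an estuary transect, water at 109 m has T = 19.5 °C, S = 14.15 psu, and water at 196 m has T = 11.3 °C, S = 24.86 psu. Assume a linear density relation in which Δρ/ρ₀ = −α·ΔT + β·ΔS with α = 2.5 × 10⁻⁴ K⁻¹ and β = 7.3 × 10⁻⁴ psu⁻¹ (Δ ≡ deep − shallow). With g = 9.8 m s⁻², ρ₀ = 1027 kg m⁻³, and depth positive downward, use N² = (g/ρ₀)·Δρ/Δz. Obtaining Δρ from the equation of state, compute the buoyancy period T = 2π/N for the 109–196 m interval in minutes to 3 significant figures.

ΔT = -8.2 K, ΔS = +10.71 psu (deep − shallow).
Δρ/ρ₀ = −αΔT + βΔS = 2.05 × 10⁻³ + 7.8183 × 10⁻³ = 9.8683 × 10⁻³, so Δρ ≈ 10.13 kg m⁻³.
N² = (g/ρ₀)·Δρ/Δz = g·(Δρ/ρ₀)/Δz = 9.8 × 9.8683 × 10⁻³ / 87 = 1.1116 × 10⁻³ s⁻².
N = √(1.1116 × 10⁻³) = 0.033341 rad s⁻¹ → T = 2π/N = 188.45 s = 3.1408 min ≈ 3.14 min.

3.14 min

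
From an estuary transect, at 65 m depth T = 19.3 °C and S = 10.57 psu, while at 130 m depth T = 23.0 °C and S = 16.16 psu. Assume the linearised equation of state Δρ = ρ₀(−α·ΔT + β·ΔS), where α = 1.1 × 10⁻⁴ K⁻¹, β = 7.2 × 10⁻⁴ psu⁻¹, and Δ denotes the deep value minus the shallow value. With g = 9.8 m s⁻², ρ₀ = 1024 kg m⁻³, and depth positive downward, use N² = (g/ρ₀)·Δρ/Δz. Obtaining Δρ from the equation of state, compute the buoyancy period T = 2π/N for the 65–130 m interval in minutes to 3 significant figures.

4.48 min

ΔT = +3.7 K, ΔS = +5.59 psu (deep − shallow).
Δρ/ρ₀ = −αΔT + βΔS = -4.07 × 10⁻⁴ + 4.0248 × 10⁻³ = 3.6178 × 10⁻³, so Δρ ≈ 3.705 kg m⁻³.
N² = (g/ρ₀)·Δρ/Δz = g·(Δρ/ρ₀)/Δz = 9.8 × 3.6178 × 10⁻³ / 65 = 5.4545 × 10⁻⁴ s⁻².
N = √(5.4545 × 10⁻⁴) = 0.023355 rad s⁻¹ → T = 2π/N = 269.03 s = 4.4838 min ≈ 4.48 min.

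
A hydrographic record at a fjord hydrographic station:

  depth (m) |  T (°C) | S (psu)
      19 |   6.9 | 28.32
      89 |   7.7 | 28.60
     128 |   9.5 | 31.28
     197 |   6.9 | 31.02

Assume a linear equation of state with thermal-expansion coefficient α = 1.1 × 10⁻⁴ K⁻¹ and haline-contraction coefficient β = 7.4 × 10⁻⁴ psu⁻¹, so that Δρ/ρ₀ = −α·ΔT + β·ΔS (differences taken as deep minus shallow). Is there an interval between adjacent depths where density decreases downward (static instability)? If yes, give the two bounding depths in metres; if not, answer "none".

Evaluate Δρ/ρ₀ = −αΔT + βΔS across each adjacent pair:
  19–89 m: −αΔT+βΔS = −(1.1 × 10⁻⁴)(+0.8)+(7.4 × 10⁻⁴)(+0.28) = 1.2 × 10⁻⁴ → stable
  89–128 m: −αΔT+βΔS = −(1.1 × 10⁻⁴)(+1.8)+(7.4 × 10⁻⁴)(+2.68) = 1.8 × 10⁻³ → stable
  128–197 m: −αΔT+βΔS = −(1.1 × 10⁻⁴)(-2.6)+(7.4 × 10⁻⁴)(-0.26) = 9.4 × 10⁻⁵ → stable
Every interval has Δρ > 0: the column is stably stratified throughout.

none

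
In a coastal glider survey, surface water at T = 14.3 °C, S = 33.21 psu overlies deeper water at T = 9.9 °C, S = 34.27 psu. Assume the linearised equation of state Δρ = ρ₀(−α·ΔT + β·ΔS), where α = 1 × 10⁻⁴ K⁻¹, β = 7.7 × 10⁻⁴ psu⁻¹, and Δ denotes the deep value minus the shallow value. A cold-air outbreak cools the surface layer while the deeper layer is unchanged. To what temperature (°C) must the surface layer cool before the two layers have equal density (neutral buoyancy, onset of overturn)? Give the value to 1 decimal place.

Neutral buoyancy requires Δρ = 0, i.e. −α(T_deep − T_surf′) + β(S_deep − S_surf) = 0.
T_surf′ = T_deep − (β/α)·ΔS = 9.9 − (7.7 × 10⁻⁴/1 × 10⁻⁴)·(+1.06) = 1.738 °C.
Cooling required: 14.3 − (1.738) = 12.562 °C.

1.7 °C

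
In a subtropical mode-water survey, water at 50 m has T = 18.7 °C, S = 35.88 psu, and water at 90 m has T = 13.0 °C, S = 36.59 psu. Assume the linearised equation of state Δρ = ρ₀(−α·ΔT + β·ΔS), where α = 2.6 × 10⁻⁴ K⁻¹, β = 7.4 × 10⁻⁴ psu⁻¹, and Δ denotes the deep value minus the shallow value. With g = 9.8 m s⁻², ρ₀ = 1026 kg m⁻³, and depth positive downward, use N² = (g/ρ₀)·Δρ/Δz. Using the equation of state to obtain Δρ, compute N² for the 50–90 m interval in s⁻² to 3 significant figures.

ΔT = -5.7 K, ΔS = +0.71 psu (deep − shallow).
Δρ/ρ₀ = −αΔT + βΔS = 1.482 × 10⁻³ + 5.254 × 10⁻⁴ = 2.0074 × 10⁻³, so Δρ ≈ 2.060 kg m⁻³.
N² = (g/ρ₀)·Δρ/Δz = g·(Δρ/ρ₀)/Δz = 9.8 × 2.0074 × 10⁻³ / 40 = 4.9181 × 10⁻⁴ s⁻² ≈ 4.92 × 10⁻⁴ s⁻².

4.92 × 10⁻⁴ s⁻²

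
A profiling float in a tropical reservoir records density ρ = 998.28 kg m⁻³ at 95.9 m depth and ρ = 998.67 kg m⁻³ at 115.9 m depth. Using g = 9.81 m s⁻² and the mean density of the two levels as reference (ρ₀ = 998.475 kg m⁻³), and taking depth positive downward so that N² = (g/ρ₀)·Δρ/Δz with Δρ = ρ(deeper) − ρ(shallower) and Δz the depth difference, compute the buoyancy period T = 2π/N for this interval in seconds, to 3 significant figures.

Δρ = 998.67 − 998.28 = 0.39 kg m⁻³ over Δz = 115.9 − 95.9 = 20 m.
N² = (9.81/998.475) × (0.39/20) = 1.9159 × 10⁻⁴ s⁻².
N = √(1.9159 × 10⁻⁴) = 0.013842 rad s⁻¹, so T = 2π/N = 453.92 s ≈ 454 s.

454 s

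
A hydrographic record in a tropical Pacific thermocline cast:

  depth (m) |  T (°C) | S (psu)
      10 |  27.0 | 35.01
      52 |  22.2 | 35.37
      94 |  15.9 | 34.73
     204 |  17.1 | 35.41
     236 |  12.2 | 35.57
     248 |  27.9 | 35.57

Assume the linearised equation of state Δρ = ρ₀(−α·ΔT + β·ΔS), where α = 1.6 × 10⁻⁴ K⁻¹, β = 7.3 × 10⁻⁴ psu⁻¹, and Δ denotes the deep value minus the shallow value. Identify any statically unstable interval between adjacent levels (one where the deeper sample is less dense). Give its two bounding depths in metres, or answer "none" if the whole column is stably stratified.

236–248 m

Evaluate Δρ/ρ₀ = −αΔT + βΔS across each adjacent pair:
  10–52 m: −αΔT+βΔS = −(1.6 × 10⁻⁴)(-4.8)+(7.3 × 10⁻⁴)(+0.36) = 1.0 × 10⁻³ → stable
  52–94 m: −αΔT+βΔS = −(1.6 × 10⁻⁴)(-6.3)+(7.3 × 10⁻⁴)(-0.64) = 5.4 × 10⁻⁴ → stable
  94–204 m: −αΔT+βΔS = −(1.6 × 10⁻⁴)(+1.2)+(7.3 × 10⁻⁴)(+0.68) = 3.0 × 10⁻⁴ → stable
  204–236 m: −αΔT+βΔS = −(1.6 × 10⁻⁴)(-4.9)+(7.3 × 10⁻⁴)(+0.16) = 9.0 × 10⁻⁴ → stable
  236–248 m: −αΔT+βΔS = −(1.6 × 10⁻⁴)(+15.7)+(7.3 × 10⁻⁴)(+0.00) = -2.5 × 10⁻³ → UNSTABLE
The 236–248 m interval has Δρ < 0: lighter water underlies denser water.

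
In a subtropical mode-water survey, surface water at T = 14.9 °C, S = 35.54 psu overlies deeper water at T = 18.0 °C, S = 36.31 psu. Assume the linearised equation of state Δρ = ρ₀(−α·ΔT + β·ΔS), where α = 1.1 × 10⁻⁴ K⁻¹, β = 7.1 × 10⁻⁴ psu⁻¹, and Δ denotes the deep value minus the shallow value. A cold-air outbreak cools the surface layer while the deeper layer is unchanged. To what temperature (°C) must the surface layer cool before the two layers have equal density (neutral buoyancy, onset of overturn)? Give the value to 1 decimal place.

13.0 °C

Neutral buoyancy requires Δρ = 0, i.e. −α(T_deep − T_surf′) + β(S_deep − S_surf) = 0.
T_surf′ = T_deep − (β/α)·ΔS = 18.0 − (7.1 × 10⁻⁴/1.1 × 10⁻⁴)·(+0.77) = 13.030 °C.
Cooling required: 14.9 − (13.030) = 1.870 °C.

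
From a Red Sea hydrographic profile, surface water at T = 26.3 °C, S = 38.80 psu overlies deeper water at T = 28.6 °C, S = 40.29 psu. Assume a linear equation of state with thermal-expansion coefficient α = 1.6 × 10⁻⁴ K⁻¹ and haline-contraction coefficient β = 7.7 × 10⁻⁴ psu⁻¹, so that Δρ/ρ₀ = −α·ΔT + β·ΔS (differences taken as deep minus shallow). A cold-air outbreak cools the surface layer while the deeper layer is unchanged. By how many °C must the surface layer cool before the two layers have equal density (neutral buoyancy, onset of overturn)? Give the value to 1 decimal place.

4.9 °C

Neutral buoyancy requires Δρ = 0, i.e. −α(T_deep − T_surf′) + β(S_deep − S_surf) = 0.
T_surf′ = T_deep − (β/α)·ΔS = 28.6 − (7.7 × 10⁻⁴/1.6 × 10⁻⁴)·(+1.49) = 21.429 °C.
Cooling required: 26.3 − (21.429) = 4.871 °C.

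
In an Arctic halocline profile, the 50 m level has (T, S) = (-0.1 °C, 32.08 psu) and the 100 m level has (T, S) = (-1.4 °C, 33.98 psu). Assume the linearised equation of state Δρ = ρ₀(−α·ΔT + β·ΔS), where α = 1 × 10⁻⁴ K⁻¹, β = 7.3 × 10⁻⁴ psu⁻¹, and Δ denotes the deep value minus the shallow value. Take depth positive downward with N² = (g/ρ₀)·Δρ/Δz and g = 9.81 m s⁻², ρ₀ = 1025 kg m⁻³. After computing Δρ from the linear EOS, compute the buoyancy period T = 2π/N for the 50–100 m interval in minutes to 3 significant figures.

ΔT = -1.3 K, ΔS = +1.90 psu (deep − shallow).
Δρ/ρ₀ = −αΔT + βΔS = 1.30 × 10⁻⁴ + 1.387 × 10⁻³ = 1.517 × 10⁻³, so Δρ ≈ 1.555 kg m⁻³.
N² = (g/ρ₀)·Δρ/Δz = g·(Δρ/ρ₀)/Δz = 9.81 × 1.517 × 10⁻³ / 50 = 2.9764 × 10⁻⁴ s⁻².
N = √(2.9764 × 10⁻⁴) = 0.017252 rad s⁻¹ → T = 2π/N = 364.20 s = 6.0700 min ≈ 6.07 min.

6.07 min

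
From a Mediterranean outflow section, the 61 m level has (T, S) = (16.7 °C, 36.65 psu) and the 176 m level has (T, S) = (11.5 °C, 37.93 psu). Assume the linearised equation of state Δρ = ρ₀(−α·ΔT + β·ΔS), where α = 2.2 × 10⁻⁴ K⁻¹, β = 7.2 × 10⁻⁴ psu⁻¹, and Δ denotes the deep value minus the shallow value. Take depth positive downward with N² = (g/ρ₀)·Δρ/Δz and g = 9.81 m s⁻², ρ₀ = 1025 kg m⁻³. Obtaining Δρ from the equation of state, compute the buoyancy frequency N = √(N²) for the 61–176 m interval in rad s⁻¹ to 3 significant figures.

ΔT = -5.2 K, ΔS = +1.28 psu (deep − shallow).
Δρ/ρ₀ = −αΔT + βΔS = 1.144 × 10⁻³ + 9.216 × 10⁻⁴ = 2.0656 × 10⁻³, so Δρ ≈ 2.117 kg m⁻³.
N² = (g/ρ₀)·Δρ/Δz = g·(Δρ/ρ₀)/Δz = 9.81 × 2.0656 × 10⁻³ / 115 = 1.7620 × 10⁻⁴ s⁻².
N = √(1.7620 × 10⁻⁴) = 0.013274 rad s⁻¹ ≈ 0.0133 rad s⁻¹.

0.0133 rad s⁻¹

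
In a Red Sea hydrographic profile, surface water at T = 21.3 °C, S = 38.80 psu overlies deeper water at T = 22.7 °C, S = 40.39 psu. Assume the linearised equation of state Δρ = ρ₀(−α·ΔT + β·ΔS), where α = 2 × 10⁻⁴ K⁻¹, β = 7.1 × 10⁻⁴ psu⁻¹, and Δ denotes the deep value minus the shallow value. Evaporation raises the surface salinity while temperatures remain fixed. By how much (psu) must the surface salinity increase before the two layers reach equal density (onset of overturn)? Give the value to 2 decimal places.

1.20 psu

Neutral buoyancy requires −α(T_deep − T_surf) + β(S_deep − S_surf′) = 0.
S_surf′ = S_deep − (α/β)·ΔT = 40.39 − (2 × 10⁻⁴/7.1 × 10⁻⁴)·(+1.4) = 39.9956 psu.
Increase required: 39.9956 − 38.80 = 1.1956 psu.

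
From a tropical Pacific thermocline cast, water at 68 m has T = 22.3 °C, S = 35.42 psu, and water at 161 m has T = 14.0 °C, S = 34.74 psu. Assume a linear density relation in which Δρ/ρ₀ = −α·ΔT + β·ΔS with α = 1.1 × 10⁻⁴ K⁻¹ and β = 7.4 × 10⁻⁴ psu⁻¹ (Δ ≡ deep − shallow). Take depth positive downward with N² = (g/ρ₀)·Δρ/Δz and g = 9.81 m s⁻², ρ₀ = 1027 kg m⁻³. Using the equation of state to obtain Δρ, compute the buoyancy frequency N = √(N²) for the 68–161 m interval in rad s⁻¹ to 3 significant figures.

ΔT = -8.3 K, ΔS = -0.68 psu (deep − shallow).
Δρ/ρ₀ = −αΔT + βΔS = 9.13 × 10⁻⁴ − 5.032 × 10⁻⁴ = 4.098 × 10⁻⁴, so Δρ ≈ 0.4209 kg m⁻³.
N² = (g/ρ₀)·Δρ/Δz = g·(Δρ/ρ₀)/Δz = 9.81 × 4.098 × 10⁻⁴ / 93 = 4.3227 × 10⁻⁵ s⁻².
N = √(4.3227 × 10⁻⁵) = 6.5747 × 10⁻³ rad s⁻¹ ≈ 6.57 × 10⁻³ rad s⁻¹.

6.57 × 10⁻³ rad s⁻¹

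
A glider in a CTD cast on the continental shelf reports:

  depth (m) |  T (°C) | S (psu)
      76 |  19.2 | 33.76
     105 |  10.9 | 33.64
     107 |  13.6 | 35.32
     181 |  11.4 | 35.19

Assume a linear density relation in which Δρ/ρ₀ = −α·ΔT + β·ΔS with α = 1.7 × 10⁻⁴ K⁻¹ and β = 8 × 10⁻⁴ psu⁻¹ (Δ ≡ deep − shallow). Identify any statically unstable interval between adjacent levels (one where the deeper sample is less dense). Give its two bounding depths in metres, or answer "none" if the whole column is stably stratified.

none

Evaluate Δρ/ρ₀ = −αΔT + βΔS across each adjacent pair:
  76–105 m: −αΔT+βΔS = −(1.7 × 10⁻⁴)(-8.3)+(8 × 10⁻⁴)(-0.12) = 1.3 × 10⁻³ → stable
  105–107 m: −αΔT+βΔS = −(1.7 × 10⁻⁴)(+2.7)+(8 × 10⁻⁴)(+1.68) = 8.8 × 10⁻⁴ → stable
  107–181 m: −αΔT+βΔS = −(1.7 × 10⁻⁴)(-2.2)+(8 × 10⁻⁴)(-0.13) = 2.7 × 10⁻⁴ → stable
Every interval has Δρ > 0: the column is stably stratified throughout.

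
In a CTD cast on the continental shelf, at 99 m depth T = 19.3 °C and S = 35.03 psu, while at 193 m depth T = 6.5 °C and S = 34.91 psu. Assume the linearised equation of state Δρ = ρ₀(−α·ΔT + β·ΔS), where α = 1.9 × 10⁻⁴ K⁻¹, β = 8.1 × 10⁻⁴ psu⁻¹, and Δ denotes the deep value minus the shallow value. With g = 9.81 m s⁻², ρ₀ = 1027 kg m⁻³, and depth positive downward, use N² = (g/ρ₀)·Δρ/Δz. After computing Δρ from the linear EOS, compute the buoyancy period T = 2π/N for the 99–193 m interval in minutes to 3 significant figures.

6.71 min

ΔT = -12.8 K, ΔS = -0.12 psu (deep − shallow).
Δρ/ρ₀ = −αΔT + βΔS = 2.432 × 10⁻³ − 9.72 × 10⁻⁵ = 2.3348 × 10⁻³, so Δρ ≈ 2.398 kg m⁻³.
N² = (g/ρ₀)·Δρ/Δz = g·(Δρ/ρ₀)/Δz = 9.81 × 2.3348 × 10⁻³ / 94 = 2.4366 × 10⁻⁴ s⁻².
N = √(2.4366 × 10⁻⁴) = 0.015610 rad s⁻¹ → T = 2π/N = 402.51 s = 6.7085 min ≈ 6.71 min.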